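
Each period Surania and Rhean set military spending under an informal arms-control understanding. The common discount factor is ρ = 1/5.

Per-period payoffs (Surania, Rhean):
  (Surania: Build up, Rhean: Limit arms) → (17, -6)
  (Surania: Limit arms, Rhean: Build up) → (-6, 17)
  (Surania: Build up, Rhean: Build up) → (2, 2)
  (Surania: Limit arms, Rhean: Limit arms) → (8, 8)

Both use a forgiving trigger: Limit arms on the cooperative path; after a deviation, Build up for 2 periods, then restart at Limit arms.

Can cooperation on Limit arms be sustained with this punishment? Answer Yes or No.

IC: ρ+…+ρ^2 ≥ (17−8)/(8−2) = 3/2.
At ρ = 1/5: partial sum = 0.2400 < 1.5000. Cooperation not sustainable.

No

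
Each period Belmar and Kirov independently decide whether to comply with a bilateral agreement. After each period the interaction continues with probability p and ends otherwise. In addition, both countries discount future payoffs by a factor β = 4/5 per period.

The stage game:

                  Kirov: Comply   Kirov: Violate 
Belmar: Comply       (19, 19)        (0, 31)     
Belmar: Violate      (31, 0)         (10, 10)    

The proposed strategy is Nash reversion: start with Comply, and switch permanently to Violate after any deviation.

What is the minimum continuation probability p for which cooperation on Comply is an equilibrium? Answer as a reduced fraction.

Expected continuation weight on next period's payoff is β·p = 4/5·p, which plays the role of the discount factor.
Cooperation requires 4/5·p ≥ (31−19)/(31−10) = 4/7, hence p ≥ 5/7.

5/7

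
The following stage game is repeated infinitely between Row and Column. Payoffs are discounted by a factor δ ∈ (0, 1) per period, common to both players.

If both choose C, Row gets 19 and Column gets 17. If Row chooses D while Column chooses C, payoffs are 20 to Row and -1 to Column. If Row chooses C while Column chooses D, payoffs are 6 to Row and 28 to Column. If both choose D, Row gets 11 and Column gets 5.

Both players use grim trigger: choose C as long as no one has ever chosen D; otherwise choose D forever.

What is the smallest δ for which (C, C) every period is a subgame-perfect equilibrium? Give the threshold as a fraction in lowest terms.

11/23

Row's threshold: (20−19)/(20−11) = 1/9.
Column's threshold: (28−17)/(28−5) = 11/23.
1/9 < 11/23, so Column binds and δ* = 11/23.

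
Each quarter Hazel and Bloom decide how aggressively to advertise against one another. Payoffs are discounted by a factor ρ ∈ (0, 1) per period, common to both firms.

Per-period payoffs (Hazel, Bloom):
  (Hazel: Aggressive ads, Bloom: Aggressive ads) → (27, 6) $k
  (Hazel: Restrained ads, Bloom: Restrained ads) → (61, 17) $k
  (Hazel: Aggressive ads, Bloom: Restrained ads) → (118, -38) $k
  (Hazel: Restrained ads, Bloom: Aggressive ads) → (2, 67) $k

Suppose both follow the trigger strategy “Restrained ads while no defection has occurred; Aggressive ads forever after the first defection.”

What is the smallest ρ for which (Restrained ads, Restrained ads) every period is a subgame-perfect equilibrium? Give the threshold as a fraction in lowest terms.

50/61

Hazel: cooperation gives 61 each period; deviation gives 118 once then 27 forever.
  61/(1−ρ) ≥ 118 + 27ρ/(1−ρ) ⇒ ρ ≥ 57/91.
Bloom: cooperation gives 17 each period; deviation gives 67 once then 6 forever.
  ρ ≥ 50/61.
Both must hold, so the binding constraint is Bloom's: ρ ≥ 50/61.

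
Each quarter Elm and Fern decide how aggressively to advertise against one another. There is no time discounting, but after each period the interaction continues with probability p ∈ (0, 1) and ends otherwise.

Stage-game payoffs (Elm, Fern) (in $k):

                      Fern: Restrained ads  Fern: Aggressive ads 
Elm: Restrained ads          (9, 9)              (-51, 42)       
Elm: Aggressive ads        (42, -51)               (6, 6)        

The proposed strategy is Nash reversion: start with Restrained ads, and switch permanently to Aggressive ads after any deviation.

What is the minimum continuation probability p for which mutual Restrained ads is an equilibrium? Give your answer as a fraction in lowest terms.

11/12

Expected cooperation value is 9 + p·9 + p²·9 + … = 9/(1−p); deviation gives 42 + p·6/(1−p).
9 ≥ 42(1−p) + 6p ⇒ 36p ≥ 33 ⇒ p ≥ 33/36 = 11/12.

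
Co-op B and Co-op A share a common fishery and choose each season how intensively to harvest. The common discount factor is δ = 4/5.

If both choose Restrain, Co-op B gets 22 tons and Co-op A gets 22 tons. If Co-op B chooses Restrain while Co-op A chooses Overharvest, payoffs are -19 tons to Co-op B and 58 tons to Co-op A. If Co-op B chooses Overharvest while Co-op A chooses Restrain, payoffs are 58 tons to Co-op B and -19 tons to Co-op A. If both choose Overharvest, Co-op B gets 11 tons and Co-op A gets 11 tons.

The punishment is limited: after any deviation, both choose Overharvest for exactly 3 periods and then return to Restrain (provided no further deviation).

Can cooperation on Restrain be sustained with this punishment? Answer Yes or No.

A one-shot deviation gives 58 now, then 11 for 3 periods, then back to 22.
Gain from deviating: (58−22) today; loss: (22−11) in each of the next 3 periods.
No-deviation condition: (22−11)(δ+…+δ^3) ≥ 58−22, i.e. δ+…+δ^3 ≥ 36/11.
At δ = 4/5: δ+…+δ^3 = 1.9520 < 3.2727.
So cooperation is not sustainable.

No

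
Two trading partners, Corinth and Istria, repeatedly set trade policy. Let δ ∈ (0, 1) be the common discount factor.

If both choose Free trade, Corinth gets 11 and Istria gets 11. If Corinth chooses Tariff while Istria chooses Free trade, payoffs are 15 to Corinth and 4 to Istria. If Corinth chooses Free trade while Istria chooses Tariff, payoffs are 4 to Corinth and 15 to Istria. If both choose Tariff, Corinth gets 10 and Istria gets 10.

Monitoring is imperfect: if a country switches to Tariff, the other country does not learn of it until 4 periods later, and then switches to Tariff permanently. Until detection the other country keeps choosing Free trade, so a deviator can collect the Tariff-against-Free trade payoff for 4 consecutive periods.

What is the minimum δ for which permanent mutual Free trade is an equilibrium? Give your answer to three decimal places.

0.946

Deviating for the 4 undetected periods gains 15−11 = 4 per period over cooperation, then loses 11−10 = 1 per period forever once punishment starts.
Gain: 4(1 + δ + … + δ^3); loss: 1·δ^4/(1−δ).
No profitable deviation ⇔ 4(1−δ^4) ≤ 1·δ^4, i.e. δ^4 ≥ 4/(4+1) = 4/5.
Hence δ ≥ (4/5)^(1/4) ≈ 0.946.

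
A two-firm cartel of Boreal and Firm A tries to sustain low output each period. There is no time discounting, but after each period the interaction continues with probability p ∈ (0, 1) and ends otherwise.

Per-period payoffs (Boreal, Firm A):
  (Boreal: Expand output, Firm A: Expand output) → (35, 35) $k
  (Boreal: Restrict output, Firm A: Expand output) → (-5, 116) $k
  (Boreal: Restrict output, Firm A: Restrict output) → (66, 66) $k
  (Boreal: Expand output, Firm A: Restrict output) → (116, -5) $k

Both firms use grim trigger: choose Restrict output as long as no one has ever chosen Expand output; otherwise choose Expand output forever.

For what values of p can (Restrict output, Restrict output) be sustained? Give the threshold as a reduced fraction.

Expected cooperation value is 66 + p·66 + p²·66 + … = 66/(1−p); deviation gives 116 + p·35/(1−p).
66 ≥ 116(1−p) + 35p ⇒ 81p ≥ 50 ⇒ p ≥ 50/81.

50/81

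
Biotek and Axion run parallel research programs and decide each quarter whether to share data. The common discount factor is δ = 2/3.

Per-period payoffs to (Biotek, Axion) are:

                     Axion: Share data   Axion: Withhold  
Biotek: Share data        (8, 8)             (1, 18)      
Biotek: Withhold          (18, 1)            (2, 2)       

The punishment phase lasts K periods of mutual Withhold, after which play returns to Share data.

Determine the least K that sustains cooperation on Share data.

5

IC: δ(1−δ^K)/(1−δ) ≥ (18−8)/(8−2) = 5/3.
With δ = 2/3: need 1 − δ^K ≥ 5/3·(1−2/3)/(2/3), i.e. δ^K ≤ 0.1667.
Since (2/3)^4 = 0.1975 and (2/3)^5 = 0.1317, the smallest such K is 5.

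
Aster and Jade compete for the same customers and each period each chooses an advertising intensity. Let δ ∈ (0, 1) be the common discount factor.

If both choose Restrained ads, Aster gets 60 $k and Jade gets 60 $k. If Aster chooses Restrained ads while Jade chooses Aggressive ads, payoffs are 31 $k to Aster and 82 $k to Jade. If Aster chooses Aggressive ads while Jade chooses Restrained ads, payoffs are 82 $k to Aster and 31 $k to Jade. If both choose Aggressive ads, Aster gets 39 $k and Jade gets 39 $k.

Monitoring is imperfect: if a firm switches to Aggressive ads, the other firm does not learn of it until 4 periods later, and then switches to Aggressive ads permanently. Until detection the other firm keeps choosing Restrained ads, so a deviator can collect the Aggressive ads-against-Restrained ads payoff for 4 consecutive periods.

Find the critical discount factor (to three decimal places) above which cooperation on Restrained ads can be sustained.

A deviator earns 82 for 4 periods, then 39 forever; cooperating earns 60 forever. Multiplying the IC by (1−δ):
60 ≥ 82(1−δ^4) + 39δ^4, so 43·δ^4 ≥ 22 and δ^4 ≥ 22/43.
δ ≥ (22/43)^(1/4) ≈ 0.846.

0.846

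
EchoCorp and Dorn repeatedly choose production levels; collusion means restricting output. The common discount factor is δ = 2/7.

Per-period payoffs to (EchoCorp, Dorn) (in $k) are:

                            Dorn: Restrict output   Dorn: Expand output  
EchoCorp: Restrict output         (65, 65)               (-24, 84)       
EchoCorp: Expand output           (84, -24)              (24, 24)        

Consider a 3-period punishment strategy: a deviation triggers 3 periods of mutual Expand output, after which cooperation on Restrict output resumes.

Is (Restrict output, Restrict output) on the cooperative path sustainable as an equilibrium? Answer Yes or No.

No

Comparing payoff streams over the 4 periods until play realigns: cooperate → 65(1+δ+…+δ^3); deviate → 84 + 24(δ+…+δ^3).
Cooperation is sustained iff (65−24)(δ+…+δ^3) ≥ 84−65.
δ+…+δ^3 = 2/7·(1−(2/7)^3)/(1−2/7) = 0.3907, and (84−65)/(65−24) = 0.4634.
0.3907 < 0.4634, so cooperation is not sustainable.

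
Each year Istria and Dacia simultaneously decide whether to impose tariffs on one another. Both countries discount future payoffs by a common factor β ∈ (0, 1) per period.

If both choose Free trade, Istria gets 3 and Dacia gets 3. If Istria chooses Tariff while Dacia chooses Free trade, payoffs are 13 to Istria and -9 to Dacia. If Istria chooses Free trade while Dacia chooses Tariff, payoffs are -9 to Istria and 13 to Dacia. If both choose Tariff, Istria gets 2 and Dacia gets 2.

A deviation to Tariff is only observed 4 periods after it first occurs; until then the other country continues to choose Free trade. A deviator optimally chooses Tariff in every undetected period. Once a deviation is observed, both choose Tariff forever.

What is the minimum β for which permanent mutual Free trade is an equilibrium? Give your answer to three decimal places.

0.976

Deviating for the 4 undetected periods gains 13−3 = 10 per period over cooperation, then loses 3−2 = 1 per period forever once punishment starts.
Gain: 10(1 + β + … + β^3); loss: 1·β^4/(1−β).
No profitable deviation ⇔ 10(1−β^4) ≤ 1·β^4, i.e. β^4 ≥ 10/(10+1) = 10/11.
Hence β ≥ (10/11)^(1/4) ≈ 0.976.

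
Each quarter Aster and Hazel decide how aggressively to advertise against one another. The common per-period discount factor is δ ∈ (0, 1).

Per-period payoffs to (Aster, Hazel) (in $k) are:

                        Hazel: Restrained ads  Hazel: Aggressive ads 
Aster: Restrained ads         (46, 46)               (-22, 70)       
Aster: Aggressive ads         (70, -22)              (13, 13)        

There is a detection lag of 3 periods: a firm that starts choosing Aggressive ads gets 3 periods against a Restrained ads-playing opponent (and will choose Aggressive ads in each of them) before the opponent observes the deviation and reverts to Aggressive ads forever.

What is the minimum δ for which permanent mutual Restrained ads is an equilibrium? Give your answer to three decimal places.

The best deviation is to choose Aggressive ads for all 3 undetected periods, earning 70 each, then 13 forever once detected.
Deviation value: 70(1−δ^3)/(1−δ) + 13δ^3/(1−δ); cooperation value: 46/(1−δ).
IC: 46 ≥ 70(1−δ^3) + 13δ^3 = 70 − 57δ^3.
So δ^3 ≥ 24/57 = 8/19, giving δ ≥ (8/19)^(1/3) ≈ 0.750.

0.750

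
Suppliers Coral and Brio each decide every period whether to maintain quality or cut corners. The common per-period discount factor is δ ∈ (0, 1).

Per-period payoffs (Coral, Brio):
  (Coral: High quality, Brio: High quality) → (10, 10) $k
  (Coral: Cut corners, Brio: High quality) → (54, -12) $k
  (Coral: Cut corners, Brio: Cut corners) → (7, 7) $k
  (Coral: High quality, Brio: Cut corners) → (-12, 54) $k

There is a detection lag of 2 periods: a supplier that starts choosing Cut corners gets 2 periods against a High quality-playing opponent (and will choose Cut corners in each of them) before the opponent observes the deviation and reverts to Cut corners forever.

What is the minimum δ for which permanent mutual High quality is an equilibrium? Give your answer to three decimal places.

0.968

The best deviation is to choose Cut corners for all 2 undetected periods, earning 54 each, then 7 forever once detected.
Deviation value: 54(1−δ^2)/(1−δ) + 7δ^2/(1−δ); cooperation value: 10/(1−δ).
IC: 10 ≥ 54(1−δ^2) + 7δ^2 = 54 − 47δ^2.
So δ^2 ≥ 44/47, giving δ ≥ (44/47)^(1/2) ≈ 0.968.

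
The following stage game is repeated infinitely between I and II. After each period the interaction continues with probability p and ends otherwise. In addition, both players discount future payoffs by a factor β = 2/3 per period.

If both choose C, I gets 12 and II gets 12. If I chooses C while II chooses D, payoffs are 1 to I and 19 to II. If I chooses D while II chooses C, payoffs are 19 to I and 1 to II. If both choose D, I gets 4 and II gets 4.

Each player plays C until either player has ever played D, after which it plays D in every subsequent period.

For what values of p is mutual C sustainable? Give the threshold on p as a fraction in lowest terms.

With continuation probability p and discount β, the effective per-period discount factor is βp.
Grim-trigger IC: βp ≥ (19−12)/(19−4) = 7/15.
So p ≥ (7/15)/(2/3) = 7/10.

7/10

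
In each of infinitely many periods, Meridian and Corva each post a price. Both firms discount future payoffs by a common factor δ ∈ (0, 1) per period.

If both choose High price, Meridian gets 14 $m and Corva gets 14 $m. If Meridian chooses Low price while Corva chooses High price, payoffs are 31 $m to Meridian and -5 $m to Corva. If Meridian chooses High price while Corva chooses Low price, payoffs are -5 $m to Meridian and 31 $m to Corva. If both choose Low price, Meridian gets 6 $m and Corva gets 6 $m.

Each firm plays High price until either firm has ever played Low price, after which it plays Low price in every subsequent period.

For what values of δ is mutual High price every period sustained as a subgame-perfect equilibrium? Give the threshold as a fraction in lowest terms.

14/(1−δ) ≥ 31 + 6δ/(1−δ)
14 ≥ 31 − 25δ
δ ≥ 17/25.

17/25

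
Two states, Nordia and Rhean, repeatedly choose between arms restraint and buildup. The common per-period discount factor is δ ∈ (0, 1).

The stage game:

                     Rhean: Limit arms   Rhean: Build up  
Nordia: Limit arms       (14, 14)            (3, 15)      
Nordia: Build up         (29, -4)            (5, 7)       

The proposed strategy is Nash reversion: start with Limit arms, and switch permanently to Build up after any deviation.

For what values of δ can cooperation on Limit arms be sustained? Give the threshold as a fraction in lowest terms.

Nordia: cooperation gives 14 each period; deviation gives 29 once then 5 forever.
  14/(1−δ) ≥ 29 + 5δ/(1−δ) ⇒ δ ≥ 15/24 = 5/8.
Rhean: cooperation gives 14 each period; deviation gives 15 once then 7 forever.
  δ ≥ 1/8.
Both must hold, so the binding constraint is Nordia's: δ ≥ 5/8.

5/8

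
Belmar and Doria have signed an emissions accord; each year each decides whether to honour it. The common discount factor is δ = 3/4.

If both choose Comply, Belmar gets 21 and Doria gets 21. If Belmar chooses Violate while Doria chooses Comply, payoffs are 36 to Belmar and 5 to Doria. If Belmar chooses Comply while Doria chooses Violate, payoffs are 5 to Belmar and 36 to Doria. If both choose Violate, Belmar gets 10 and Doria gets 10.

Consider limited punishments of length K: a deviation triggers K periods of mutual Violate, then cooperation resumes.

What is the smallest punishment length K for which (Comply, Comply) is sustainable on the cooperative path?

No profitable deviation requires (21−10)(δ+…+δ^K) ≥ 36−21, i.e. δ+…+δ^K ≥ 15/11 ≈ 1.3636.
With δ = 3/4, the partial sums are K=1: 0.7500, K=2: 1.3125, K=3: 1.7344.
K = 3 is the first length at which the sum reaches 1.3636.

3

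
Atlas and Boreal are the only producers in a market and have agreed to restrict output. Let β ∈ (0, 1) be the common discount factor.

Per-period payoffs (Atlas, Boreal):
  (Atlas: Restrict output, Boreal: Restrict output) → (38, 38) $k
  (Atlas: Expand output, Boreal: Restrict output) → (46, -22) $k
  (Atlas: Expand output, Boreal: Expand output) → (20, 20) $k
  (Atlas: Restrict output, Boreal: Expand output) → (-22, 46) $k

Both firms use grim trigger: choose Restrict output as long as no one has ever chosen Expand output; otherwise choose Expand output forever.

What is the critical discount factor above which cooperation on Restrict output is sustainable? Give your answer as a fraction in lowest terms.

Under grim trigger the critical discount factor is (T−C)/(T−P) with T = 46, C = 38, P = 20.
β* = (46−38)/(46−20) = 8/26 = 4/13.

4/13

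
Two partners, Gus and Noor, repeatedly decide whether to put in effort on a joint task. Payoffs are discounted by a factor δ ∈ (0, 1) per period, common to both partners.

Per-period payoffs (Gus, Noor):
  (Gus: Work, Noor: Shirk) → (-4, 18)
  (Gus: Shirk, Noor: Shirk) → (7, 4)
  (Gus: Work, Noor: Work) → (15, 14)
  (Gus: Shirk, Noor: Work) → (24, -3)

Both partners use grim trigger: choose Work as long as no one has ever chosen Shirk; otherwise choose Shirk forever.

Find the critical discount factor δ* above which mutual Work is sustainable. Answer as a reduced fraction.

Gus: cooperation gives 15 each period; deviation gives 24 once then 7 forever.
  15/(1−δ) ≥ 24 + 7δ/(1−δ) ⇒ δ ≥ 9/17.
Noor: cooperation gives 14 each period; deviation gives 18 once then 4 forever.
  δ ≥ 4/14 = 2/7.
Both must hold, so the binding constraint is Gus's: δ ≥ 9/17.

9/17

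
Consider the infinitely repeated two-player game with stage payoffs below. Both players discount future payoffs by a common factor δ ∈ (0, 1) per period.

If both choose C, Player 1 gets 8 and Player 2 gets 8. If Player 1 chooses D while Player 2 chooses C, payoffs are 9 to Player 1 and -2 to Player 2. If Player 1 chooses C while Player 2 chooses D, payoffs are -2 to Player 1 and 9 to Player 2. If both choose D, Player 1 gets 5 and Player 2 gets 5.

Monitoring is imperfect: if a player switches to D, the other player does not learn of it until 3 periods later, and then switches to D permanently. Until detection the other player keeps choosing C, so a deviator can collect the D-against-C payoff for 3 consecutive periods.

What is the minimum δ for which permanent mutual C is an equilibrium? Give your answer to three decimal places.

The best deviation is to choose D for all 3 undetected periods, earning 9 each, then 5 forever once detected.
Deviation value: 9(1−δ^3)/(1−δ) + 5δ^3/(1−δ); cooperation value: 8/(1−δ).
IC: 8 ≥ 9(1−δ^3) + 5δ^3 = 9 − 4δ^3.
So δ^3 ≥ 1/4, giving δ ≥ (1/4)^(1/3) ≈ 0.630.

0.630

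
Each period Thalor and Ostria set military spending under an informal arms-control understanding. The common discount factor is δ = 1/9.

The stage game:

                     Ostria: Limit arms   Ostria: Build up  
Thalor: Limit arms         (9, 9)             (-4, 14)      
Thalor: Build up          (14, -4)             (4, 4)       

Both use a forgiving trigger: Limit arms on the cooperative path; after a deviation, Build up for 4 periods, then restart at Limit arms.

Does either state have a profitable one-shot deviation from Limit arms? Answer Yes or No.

Yes

A one-shot deviation gives 14 now, then 4 for 4 periods, then back to 9.
Gain from deviating: (14−9) today; loss: (9−4) in each of the next 4 periods.
No-deviation condition: (9−4)(δ+…+δ^4) ≥ 14−9, i.e. δ+…+δ^4 ≥ 1.
At δ = 1/9: δ+…+δ^4 = 0.1250 < 1.0000.
So cooperation is not sustainable.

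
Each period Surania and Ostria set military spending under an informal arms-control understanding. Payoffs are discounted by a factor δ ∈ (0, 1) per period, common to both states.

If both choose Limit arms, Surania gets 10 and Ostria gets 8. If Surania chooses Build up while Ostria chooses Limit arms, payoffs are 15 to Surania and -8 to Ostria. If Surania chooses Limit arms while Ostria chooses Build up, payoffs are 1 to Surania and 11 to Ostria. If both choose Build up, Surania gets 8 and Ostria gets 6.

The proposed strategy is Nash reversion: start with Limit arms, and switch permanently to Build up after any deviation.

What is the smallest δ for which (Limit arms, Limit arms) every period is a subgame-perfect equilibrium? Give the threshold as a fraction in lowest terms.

Surania's threshold: (15−10)/(15−8) = 5/7.
Ostria's threshold: (11−8)/(11−6) = 3/5.
5/7 > 3/5, so Surania binds and δ* = 5/7.

5/7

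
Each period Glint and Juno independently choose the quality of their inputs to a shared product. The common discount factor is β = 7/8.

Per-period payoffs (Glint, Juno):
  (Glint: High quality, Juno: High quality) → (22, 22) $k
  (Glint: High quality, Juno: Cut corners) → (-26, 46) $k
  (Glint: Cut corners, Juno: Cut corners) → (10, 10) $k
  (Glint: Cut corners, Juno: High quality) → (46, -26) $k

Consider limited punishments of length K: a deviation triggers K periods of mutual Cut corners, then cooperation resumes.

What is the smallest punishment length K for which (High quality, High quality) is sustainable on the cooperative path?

3

Need Σ_{k=1}^{K} β^k ≥ (46−22)/(22−10) = 2.0000 at β = 7/8.
At K = 2 the sum is 1.6406 < 2.0000; at K = 3 it is 2.3105 ≥ 2.0000.
So the minimum punishment length is K = 3.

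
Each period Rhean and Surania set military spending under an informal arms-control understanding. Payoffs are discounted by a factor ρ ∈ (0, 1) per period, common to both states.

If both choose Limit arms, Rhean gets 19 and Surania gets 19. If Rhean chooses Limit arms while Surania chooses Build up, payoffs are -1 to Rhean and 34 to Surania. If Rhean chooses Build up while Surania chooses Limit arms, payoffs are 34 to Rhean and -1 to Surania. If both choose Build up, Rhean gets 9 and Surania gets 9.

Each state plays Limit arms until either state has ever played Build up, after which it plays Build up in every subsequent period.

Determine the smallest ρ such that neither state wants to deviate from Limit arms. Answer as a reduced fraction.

3/5

19/(1−ρ) ≥ 34 + 9ρ/(1−ρ)
19 ≥ 34 − 25ρ
ρ ≥ 15/25 = 3/5.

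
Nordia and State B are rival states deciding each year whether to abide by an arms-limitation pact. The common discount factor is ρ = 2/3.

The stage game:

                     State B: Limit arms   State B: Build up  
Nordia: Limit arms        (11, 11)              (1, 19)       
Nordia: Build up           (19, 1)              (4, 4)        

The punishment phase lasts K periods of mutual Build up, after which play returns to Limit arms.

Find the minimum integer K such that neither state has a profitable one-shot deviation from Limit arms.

IC: ρ(1−ρ^K)/(1−ρ) ≥ (19−11)/(11−4) = 8/7.
With ρ = 2/3: need 1 − ρ^K ≥ 8/7·(1−2/3)/(2/3), i.e. ρ^K ≤ 0.4286.
Since (2/3)^2 = 0.4444 and (2/3)^3 = 0.2963, the smallest such K is 3.

3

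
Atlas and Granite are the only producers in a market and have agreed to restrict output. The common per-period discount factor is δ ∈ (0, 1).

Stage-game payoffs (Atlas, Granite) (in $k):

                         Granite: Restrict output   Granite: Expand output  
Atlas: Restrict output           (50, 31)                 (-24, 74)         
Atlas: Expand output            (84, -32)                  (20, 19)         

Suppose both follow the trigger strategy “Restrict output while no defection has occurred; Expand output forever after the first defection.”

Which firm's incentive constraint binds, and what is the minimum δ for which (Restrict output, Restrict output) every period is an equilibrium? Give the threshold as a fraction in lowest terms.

Granite; δ ≥ 43/55

Atlas's threshold: (84−50)/(84−20) = 17/32.
Granite's threshold: (74−31)/(74−19) = 43/55.
17/32 < 43/55, so Granite binds and δ* = 43/55.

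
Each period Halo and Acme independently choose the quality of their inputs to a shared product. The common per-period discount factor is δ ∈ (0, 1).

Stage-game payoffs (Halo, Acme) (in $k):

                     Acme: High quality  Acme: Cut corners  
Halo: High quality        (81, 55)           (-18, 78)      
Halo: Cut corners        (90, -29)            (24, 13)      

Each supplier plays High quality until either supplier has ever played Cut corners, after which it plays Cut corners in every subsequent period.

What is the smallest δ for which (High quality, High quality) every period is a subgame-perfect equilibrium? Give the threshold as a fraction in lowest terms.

Halo's threshold: (90−81)/(90−24) = 3/22.
Acme's threshold: (78−55)/(78−13) = 23/65.
3/22 < 23/65, so Acme binds and δ* = 23/65.

23/65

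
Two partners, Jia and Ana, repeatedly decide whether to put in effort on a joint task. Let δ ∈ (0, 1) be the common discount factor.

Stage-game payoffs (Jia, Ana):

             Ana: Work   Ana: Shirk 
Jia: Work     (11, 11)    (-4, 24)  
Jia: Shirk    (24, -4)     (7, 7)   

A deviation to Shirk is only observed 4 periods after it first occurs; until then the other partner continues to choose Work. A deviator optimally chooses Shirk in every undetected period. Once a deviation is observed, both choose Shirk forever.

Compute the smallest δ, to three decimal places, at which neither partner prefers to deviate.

0.935

The best deviation is to choose Shirk for all 4 undetected periods, earning 24 each, then 7 forever once detected.
Deviation value: 24(1−δ^4)/(1−δ) + 7δ^4/(1−δ); cooperation value: 11/(1−δ).
IC: 11 ≥ 24(1−δ^4) + 7δ^4 = 24 − 17δ^4.
So δ^4 ≥ 13/17, giving δ ≥ (13/17)^(1/4) ≈ 0.935.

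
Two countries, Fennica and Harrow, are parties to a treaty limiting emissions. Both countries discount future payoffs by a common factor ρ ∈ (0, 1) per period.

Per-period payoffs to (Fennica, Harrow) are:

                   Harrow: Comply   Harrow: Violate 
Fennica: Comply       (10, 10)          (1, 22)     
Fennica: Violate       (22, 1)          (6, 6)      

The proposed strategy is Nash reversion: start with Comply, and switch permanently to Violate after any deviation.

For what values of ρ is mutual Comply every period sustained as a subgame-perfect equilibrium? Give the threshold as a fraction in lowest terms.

10/(1−ρ) ≥ 22 + 6ρ/(1−ρ)
10 ≥ 22 − 16ρ
ρ ≥ 12/16 = 3/4.

3/4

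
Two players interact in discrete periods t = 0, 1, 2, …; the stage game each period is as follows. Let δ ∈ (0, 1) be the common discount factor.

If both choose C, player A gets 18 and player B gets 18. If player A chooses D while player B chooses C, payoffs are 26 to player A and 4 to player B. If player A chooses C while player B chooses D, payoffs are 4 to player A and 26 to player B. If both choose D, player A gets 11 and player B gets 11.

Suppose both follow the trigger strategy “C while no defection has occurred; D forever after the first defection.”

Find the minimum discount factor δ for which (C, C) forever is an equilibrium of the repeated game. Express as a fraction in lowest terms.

Under grim trigger the critical discount factor is (T−C)/(T−P) with T = 26, C = 18, P = 11.
δ* = (26−18)/(26−11) = 8/15.

8/15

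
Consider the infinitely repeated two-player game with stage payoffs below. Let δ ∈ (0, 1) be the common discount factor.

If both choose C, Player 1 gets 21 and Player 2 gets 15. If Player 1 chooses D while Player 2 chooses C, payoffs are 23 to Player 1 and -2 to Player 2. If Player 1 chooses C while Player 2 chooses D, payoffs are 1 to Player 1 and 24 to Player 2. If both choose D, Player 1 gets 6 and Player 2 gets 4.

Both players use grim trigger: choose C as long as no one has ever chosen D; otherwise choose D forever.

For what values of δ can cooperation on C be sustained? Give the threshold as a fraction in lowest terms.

Player 1's threshold: (23−21)/(23−6) = 2/17.
Player 2's threshold: (24−15)/(24−4) = 9/20.
2/17 < 9/20, so Player 2 binds and δ* = 9/20.

9/20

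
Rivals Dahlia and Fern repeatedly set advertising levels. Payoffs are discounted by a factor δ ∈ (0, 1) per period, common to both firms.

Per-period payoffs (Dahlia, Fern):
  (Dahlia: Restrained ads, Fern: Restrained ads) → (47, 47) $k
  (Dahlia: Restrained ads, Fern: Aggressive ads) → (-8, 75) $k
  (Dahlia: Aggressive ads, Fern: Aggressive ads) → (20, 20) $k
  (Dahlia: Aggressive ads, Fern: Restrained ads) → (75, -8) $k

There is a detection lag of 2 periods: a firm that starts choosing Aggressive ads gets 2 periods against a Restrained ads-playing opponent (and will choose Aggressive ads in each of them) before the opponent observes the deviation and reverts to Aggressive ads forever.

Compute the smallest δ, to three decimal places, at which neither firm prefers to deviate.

0.714

The best deviation is to choose Aggressive ads for all 2 undetected periods, earning 75 each, then 20 forever once detected.
Deviation value: 75(1−δ^2)/(1−δ) + 20δ^2/(1−δ); cooperation value: 47/(1−δ).
IC: 47 ≥ 75(1−δ^2) + 20δ^2 = 75 − 55δ^2.
So δ^2 ≥ 28/55, giving δ ≥ (28/55)^(1/2) ≈ 0.714.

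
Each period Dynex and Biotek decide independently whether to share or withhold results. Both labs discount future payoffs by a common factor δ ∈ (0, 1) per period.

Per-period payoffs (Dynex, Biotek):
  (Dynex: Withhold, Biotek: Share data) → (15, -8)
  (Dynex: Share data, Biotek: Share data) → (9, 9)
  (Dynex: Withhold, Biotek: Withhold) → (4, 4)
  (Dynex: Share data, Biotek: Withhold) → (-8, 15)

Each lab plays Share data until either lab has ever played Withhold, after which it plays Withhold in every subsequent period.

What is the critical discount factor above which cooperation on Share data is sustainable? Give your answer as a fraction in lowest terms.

One-period gain from deviating is 15 − 9 = 6. The loss is 9 − 4 = 5 in every subsequent period, with present value 5·δ/(1−δ).
Deviation is unprofitable when 5·δ/(1−δ) ≥ 6, i.e. δ/(1−δ) ≥ 6/5.
Equivalently δ ≥ 6/(6+5) = 6/11.

6/11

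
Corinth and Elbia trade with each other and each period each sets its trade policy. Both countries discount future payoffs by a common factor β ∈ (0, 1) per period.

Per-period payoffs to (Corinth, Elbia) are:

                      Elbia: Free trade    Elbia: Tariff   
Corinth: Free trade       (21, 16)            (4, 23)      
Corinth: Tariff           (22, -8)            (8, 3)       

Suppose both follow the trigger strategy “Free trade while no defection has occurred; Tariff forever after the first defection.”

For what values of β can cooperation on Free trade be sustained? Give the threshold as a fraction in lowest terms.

For Corinth: deviation gain 22−21 = 1, per-period punishment loss 21−8 = 13. IC gives β ≥ 1/14.
For Elbia: gain 7, loss 13 per period, so β ≥ 7/20.
The tighter constraint is Elbia's, so cooperation needs β ≥ 7/20.

7/20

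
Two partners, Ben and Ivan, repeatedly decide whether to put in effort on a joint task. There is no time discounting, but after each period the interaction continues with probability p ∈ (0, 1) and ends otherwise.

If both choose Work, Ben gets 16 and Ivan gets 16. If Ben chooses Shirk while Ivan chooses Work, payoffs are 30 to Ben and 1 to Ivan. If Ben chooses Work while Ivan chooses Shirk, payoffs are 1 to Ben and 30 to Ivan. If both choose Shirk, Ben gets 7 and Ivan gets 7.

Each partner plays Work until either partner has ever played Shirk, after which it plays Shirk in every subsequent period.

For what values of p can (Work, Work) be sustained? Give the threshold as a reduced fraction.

14/23

With no time discounting, the continuation probability p plays the role of the discount factor.
Grim-trigger IC: 16/(1−p) ≥ 30 + 7p/(1−p) ⇒ p ≥ (30−16)/(30−7) = 14/23.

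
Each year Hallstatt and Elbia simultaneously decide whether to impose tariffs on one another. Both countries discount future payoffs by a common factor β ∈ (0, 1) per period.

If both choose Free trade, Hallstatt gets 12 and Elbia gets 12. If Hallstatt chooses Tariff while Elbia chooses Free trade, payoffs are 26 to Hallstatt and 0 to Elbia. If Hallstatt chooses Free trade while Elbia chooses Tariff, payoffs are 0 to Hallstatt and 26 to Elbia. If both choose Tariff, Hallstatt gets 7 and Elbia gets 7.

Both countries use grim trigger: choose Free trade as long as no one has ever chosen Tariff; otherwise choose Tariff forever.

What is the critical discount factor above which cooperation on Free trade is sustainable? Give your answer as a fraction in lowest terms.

14/19

Cooperation forever yields 12 each period: 12/(1−β).
Deviating yields 26 once, then 7 forever: 26 + 7β/(1−β).
No profitable deviation requires 12/(1−β) ≥ 26 + 7β/(1−β).
Multiplying by (1−β): 12 ≥ 26(1−β) + 7β = 26 − 19β.
So 19β ≥ 14, i.e. β ≥ 14/19.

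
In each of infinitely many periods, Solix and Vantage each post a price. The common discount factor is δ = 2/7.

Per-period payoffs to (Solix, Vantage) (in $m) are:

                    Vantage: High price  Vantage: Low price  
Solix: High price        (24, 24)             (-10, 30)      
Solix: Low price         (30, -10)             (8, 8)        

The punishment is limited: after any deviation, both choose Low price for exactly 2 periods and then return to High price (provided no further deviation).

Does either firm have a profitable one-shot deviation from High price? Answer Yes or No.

Yes

Comparing payoff streams over the 3 periods until play realigns: cooperate → 24(1+δ+…+δ^2); deviate → 30 + 8(δ+…+δ^2).
Cooperation is sustained iff (24−8)(δ+…+δ^2) ≥ 30−24.
δ+…+δ^2 = 2/7·(1−(2/7)^2)/(1−2/7) = 0.3673, and (30−24)/(24−8) = 0.3750.
0.3673 < 0.3750, so cooperation is not sustainable.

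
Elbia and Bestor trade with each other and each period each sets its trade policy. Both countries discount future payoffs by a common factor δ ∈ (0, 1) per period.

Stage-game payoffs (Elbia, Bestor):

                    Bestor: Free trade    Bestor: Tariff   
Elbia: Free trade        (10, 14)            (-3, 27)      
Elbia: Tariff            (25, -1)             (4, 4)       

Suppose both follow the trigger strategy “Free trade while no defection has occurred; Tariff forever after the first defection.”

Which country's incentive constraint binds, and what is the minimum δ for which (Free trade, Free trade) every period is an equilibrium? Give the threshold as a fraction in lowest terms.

Elbia's threshold: (25−10)/(25−4) = 5/7.
Bestor's threshold: (27−14)/(27−4) = 13/23.
5/7 > 13/23, so Elbia binds and δ* = 5/7.

Elbia; δ ≥ 5/7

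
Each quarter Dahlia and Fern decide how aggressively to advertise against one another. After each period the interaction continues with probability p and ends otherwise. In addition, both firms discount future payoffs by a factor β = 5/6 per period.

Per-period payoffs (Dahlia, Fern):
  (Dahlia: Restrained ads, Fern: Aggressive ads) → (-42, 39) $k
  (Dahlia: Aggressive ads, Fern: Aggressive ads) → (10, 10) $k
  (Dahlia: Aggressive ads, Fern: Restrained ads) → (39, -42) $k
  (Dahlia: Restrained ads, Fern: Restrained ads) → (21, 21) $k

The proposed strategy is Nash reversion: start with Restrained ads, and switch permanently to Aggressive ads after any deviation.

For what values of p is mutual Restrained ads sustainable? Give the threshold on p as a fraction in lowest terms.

Expected continuation weight on next period's payoff is β·p = 5/6·p, which plays the role of the discount factor.
Cooperation requires 5/6·p ≥ (39−21)/(39−10) = 18/29, hence p ≥ 108/145.

108/145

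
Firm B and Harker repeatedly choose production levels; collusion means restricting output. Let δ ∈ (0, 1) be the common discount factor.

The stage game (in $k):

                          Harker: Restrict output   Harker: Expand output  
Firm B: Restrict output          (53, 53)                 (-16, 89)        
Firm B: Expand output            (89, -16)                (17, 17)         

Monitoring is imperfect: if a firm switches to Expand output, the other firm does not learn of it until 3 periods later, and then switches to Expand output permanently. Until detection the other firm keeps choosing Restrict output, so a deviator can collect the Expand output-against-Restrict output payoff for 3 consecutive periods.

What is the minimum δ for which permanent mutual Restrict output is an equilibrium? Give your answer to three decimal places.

0.794

Deviating for the 3 undetected periods gains 89−53 = 36 per period over cooperation, then loses 53−17 = 36 per period forever once punishment starts.
Gain: 36(1 + δ + … + δ^2); loss: 36·δ^3/(1−δ).
No profitable deviation ⇔ 36(1−δ^3) ≤ 36·δ^3, i.e. δ^3 ≥ 36/(36+36) = 1/2.
Hence δ ≥ (1/2)^(1/3) ≈ 0.794.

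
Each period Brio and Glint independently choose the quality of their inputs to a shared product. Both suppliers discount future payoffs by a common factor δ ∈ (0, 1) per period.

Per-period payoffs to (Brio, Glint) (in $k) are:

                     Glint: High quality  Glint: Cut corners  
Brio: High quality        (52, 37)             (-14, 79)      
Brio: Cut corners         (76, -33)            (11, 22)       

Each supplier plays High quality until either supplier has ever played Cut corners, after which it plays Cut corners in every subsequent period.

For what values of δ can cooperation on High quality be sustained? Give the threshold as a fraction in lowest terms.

14/19

Brio's threshold: (76−52)/(76−11) = 24/65.
Glint's threshold: (79−37)/(79−22) = 14/19.
24/65 < 14/19, so Glint binds and δ* = 14/19.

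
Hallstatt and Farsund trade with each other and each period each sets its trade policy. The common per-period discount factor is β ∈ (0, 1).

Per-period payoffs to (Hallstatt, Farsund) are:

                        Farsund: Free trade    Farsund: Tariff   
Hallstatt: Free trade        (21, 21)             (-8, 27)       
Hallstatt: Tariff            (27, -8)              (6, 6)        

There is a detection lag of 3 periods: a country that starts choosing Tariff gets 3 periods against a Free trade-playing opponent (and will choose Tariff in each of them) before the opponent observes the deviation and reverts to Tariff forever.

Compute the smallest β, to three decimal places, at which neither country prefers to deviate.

Deviating for the 3 undetected periods gains 27−21 = 6 per period over cooperation, then loses 21−6 = 15 per period forever once punishment starts.
Gain: 6(1 + β + … + β^2); loss: 15·β^3/(1−β).
No profitable deviation ⇔ 6(1−β^3) ≤ 15·β^3, i.e. β^3 ≥ 6/(6+15) = 2/7.
Hence β ≥ (2/7)^(1/3) ≈ 0.659.

0.659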